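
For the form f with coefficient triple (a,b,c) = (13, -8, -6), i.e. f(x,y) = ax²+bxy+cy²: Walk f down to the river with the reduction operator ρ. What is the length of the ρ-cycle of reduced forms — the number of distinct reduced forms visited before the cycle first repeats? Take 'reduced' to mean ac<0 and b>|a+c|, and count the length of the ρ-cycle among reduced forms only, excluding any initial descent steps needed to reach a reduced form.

D = 376, ⌊√D⌋ = 19
descent: ρ → (-6,8,13)  [lands on river]
river: ρ → (13,18,-1)
river: ρ → (-1,18,13)
river: ρ → (13,8,-6)
river: ρ → (-6,16,5)
river: ρ → (5,14,-9)
river: ρ → (-9,4,10)
river: ρ → (10,16,-3)
river: ρ → (-3,14,15)
river: ρ → (15,16,-2)
river: ρ → (-2,16,15)
river: ρ → (15,14,-3)
river: ρ → (-3,16,10)
river: ρ → (10,4,-9)
river: ρ → (-9,14,5)
river: ρ → (5,16,-6)
ρ-cycle length = 16 (tail of 1 descent step not counted)

16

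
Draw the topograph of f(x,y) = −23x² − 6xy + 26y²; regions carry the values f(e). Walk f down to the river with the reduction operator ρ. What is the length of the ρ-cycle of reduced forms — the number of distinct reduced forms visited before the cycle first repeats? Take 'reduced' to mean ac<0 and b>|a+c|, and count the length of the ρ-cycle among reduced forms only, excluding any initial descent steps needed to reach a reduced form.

D = 2428, ⌊√D⌋ = 49
descent: ρ → (26,6,-23)  [lands on river]
river: ρ → (-23,40,9)
river: ρ → (9,32,-39)
river: ρ → (-39,46,2)
river: ρ → (2,46,-39)
river: ρ → (-39,32,9)
river: ρ → (9,40,-23)
river: ρ → (-23,6,26)
river: ρ → (26,46,-3)
river: ρ → (-3,44,41)
river: ρ → (41,38,-6)
river: ρ → (-6,46,13)
river: ρ → (13,32,-27)
river: ρ → (-27,22,18)
river: ρ → (18,14,-31)
river: ρ → (-31,48,1)
river: ρ → (1,48,-31)
river: ρ → (-31,14,18)
river: ρ → (18,22,-27)
river: ρ → (-27,32,13)
river: ρ → (13,46,-6)
river: ρ → (-6,38,41)
river: ρ → (41,44,-3)
river: ρ → (-3,46,26)
ρ-cycle length = 24 (tail of 1 descent step not counted)

24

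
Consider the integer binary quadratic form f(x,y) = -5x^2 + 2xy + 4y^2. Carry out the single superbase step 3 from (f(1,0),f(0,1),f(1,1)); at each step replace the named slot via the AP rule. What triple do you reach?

start (-5,4,1) = (f(1,0),f(0,1),f(1,1))
replace slot 3: 2·((-5)+4) − 1 = -3 → (-5,4,-3)

-5,4,-3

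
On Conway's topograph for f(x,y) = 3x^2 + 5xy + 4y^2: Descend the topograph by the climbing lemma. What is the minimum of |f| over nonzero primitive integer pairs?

translate: b→-1 (≡5 mod 6), so (3,5,4)→(3,-1,2)
flip: (3,-1,2)→(2,1,3)
reduced (well bottom): (2,1,3) with a≤c, −a<b≤a
well minimum = a = 2

2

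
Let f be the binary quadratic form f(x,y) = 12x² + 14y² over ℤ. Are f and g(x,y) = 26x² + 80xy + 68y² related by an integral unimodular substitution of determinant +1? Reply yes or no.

D₁ = -672, D₂ = -672
f: reduced (well bottom): (12,0,14) with a≤c, −a<b≤a
g: translate: b→-24 (≡80 mod 52), so (26,80,68)→(26,-24,12)
g: flip: (26,-24,12)→(12,24,26)
g: translate: b→0 (≡24 mod 24), so (12,24,26)→(12,0,14)
g: reduced (well bottom): (12,0,14) with a≤c, −a<b≤a
reduced forms (12, 0, 14) vs (12, 0, 14) ⇒ equivalent

yes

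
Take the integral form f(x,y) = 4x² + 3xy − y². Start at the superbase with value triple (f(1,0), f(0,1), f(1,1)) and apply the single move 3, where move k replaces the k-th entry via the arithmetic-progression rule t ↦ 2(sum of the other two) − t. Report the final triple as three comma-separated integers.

start (4,-1,6) = (f(1,0),f(0,1),f(1,1))
replace slot 3: 2·(4+(-1)) − 6 = 0 → (4,-1,0)

4,-1,0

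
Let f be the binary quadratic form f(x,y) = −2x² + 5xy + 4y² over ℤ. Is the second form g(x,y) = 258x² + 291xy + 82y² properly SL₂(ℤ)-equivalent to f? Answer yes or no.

D₁ = 57, D₂ = 57
river cycle of f (length 6): (4, 3, -3), (-3, 3, 4), (4, 5, -2), (-2, 7, 1), (1, 7, -2), (-2, 5, 4)
river cycle of g (length 6): (4, 3, -3), (-3, 3, 4), (4, 5, -2), (-2, 7, 1), (1, 7, -2), (-2, 5, 4)
cycles coincide ⇒ equivalent

yes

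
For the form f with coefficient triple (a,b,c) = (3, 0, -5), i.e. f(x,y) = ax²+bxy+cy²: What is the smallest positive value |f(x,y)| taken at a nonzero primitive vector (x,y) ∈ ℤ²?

descent: ρ → (-5,0,3)
descent: ρ → (3,6,-2)  [lands on river]
river: ρ → (-2,6,3)
closes: descent 2, river 2
min |a| on river = 2

2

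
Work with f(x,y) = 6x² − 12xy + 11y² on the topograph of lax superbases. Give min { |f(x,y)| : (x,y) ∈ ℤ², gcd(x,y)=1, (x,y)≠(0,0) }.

translate: b→0 (≡-12 mod 12), so (6,-12,11)→(6,0,5)
flip: (6,0,5)→(5,0,6)
reduced (well bottom): (5,0,6) with a≤c, −a<b≤a
well minimum = a = 5

5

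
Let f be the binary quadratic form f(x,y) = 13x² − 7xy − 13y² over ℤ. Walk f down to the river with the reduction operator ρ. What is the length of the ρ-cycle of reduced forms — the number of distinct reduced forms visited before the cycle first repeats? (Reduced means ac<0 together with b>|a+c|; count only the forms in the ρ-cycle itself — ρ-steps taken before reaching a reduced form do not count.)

D = 725, ⌊√D⌋ = 26
descent: ρ → (-13,7,13)  [lands on river]
river: ρ → (13,19,-7)
river: ρ → (-7,23,7)
river: ρ → (7,19,-13)
ρ-cycle length = 4 (tail of 1 descent step not counted)

4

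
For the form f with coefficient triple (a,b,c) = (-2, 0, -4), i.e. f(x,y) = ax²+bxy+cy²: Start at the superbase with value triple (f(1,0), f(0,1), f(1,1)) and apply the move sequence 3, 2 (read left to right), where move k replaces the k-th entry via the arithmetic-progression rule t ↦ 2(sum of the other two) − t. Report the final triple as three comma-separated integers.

start (-2,-4,-6) = (f(1,0),f(0,1),f(1,1))
replace slot 3: 2·((-2)+(-4)) − (-6) = -6 → (-2,-4,-6)
replace slot 2: 2·((-2)+(-6)) − (-4) = -12 → (-2,-12,-6)

-2,-12,-6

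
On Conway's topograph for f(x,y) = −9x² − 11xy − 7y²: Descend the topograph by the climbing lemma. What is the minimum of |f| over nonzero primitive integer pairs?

translate: b→-7 (≡11 mod 18), so (9,11,7)→(9,-7,5)
flip: (9,-7,5)→(5,7,9)
translate: b→-3 (≡7 mod 10), so (5,7,9)→(5,-3,7)
reduced (well bottom): (5,-3,7) with a≤c, −a<b≤a
well minimum |f| = |-5| = 5 (negative-definite)

5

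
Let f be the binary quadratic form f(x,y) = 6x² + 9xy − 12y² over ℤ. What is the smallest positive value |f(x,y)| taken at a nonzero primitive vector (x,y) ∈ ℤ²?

river: ρ → (-12,15,3)
river: ρ → (3,15,-12)
river: ρ → (-12,9,6)
river: ρ → (6,15,-6)
river: ρ → (-6,9,12)
river: ρ → (12,15,-3)
river: ρ → (-3,15,12)
river: ρ → (12,9,-6)
river: ρ → (-6,15,6)
river: ρ → (6,9,-12)
closes: descent 0, river 10
min |a| on river = 3

3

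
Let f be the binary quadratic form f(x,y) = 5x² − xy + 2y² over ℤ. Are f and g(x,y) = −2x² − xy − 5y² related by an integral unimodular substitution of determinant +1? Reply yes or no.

D₁ = -39, D₂ = -39
f: flip: (5,-1,2)→(2,1,5)
f: reduced (well bottom): (2,1,5) with a≤c, −a<b≤a
g is negative-definite; reduce −g:
−g: reduced (well bottom): (2,1,5) with a≤c, −a<b≤a
flip sign back: reduced form of g is (-2,-1,-5)
reduced forms (2, 1, 5) vs (-2, -1, -5) ⇒ inequivalent

no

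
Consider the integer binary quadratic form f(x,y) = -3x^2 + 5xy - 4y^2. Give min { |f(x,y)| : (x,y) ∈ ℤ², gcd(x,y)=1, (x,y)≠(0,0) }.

translate: b→1 (≡-5 mod 6), so (3,-5,4)→(3,1,2)
flip: (3,1,2)→(2,-1,3)
reduced (well bottom): (2,-1,3) with a≤c, −a<b≤a
well minimum |f| = |-2| = 2 (negative-definite)

2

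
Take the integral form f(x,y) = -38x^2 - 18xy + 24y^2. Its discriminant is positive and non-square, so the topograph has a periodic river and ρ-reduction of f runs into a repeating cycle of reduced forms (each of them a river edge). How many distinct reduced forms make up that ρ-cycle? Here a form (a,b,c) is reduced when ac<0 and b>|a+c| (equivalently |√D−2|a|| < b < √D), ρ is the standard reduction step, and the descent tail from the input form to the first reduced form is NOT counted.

D = 3972, ⌊√D⌋ = 63
descent: ρ → (24,18,-38)  [lands on river]
river: ρ → (-38,58,4)
river: ρ → (4,62,-8)
river: ρ → (-8,50,46)
river: ρ → (46,42,-12)
river: ρ → (-12,54,22)
river: ρ → (22,34,-32)
river: ρ → (-32,30,24)
ρ-cycle length = 8 (tail of 1 descent step not counted)

8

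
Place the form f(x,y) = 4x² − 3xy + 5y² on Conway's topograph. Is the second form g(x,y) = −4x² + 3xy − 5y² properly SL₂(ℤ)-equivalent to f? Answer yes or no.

D₁ = -71, D₂ = -71
f: reduced (well bottom): (4,-3,5) with a≤c, −a<b≤a
g is negative-definite; reduce −g:
−g: reduced (well bottom): (4,-3,5) with a≤c, −a<b≤a
flip sign back: reduced form of g is (-4,3,-5)
reduced forms (4, -3, 5) vs (-4, 3, -5) ⇒ inequivalent

no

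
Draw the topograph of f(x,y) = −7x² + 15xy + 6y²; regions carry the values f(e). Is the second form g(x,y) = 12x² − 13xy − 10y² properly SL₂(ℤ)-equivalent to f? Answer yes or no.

D₁ = 393, D₂ = 649
discriminants differ ⇒ not SL₂(ℤ)-equivalent

no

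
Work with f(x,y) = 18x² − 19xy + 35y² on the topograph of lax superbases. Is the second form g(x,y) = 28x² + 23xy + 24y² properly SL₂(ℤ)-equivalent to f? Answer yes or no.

D₁ = -2159, D₂ = -2159
f: translate: b→17 (≡-19 mod 36), so (18,-19,35)→(18,17,34)
f: reduced (well bottom): (18,17,34) with a≤c, −a<b≤a
g: flip: (28,23,24)→(24,-23,28)
g: reduced (well bottom): (24,-23,28) with a≤c, −a<b≤a
reduced forms (18, 17, 34) vs (24, -23, 28) ⇒ inequivalent

no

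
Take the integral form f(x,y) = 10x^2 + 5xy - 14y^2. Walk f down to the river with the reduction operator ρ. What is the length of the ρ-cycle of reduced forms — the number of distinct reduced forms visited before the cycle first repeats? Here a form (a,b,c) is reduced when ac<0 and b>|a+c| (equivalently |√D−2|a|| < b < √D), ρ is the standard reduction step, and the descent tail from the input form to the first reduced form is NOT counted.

D = 585, ⌊√D⌋ = 24
river: ρ → (-14,23,1)
river: ρ → (1,23,-14)
river: ρ → (-14,5,10)
river: ρ → (10,15,-9)
river: ρ → (-9,21,4)
river: ρ → (4,19,-14)
river: ρ → (-14,9,9)
river: ρ → (9,9,-14)
river: ρ → (-14,19,4)
river: ρ → (4,21,-9)
river: ρ → (-9,15,10)
river: ρ → (10,5,-14)
ρ-cycle length = 12 (tail of 0 descent steps not counted)

12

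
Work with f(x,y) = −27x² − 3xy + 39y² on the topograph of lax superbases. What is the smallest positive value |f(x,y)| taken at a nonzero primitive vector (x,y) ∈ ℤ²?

descent: ρ → (39,3,-27)
descent: ρ → (-27,51,15)  [lands on river]
river: ρ → (15,39,-45)
river: ρ → (-45,51,9)
river: ρ → (9,57,-27)
closes: descent 2, river 4
min |a| on river = 9

9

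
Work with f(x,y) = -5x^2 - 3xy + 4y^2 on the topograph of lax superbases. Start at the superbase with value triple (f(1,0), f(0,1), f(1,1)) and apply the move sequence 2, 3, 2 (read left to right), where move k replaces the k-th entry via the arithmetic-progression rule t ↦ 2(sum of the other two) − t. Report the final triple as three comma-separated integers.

start (-5,4,-4) = (f(1,0),f(0,1),f(1,1))
replace slot 2: 2·((-5)+(-4)) − 4 = -22 → (-5,-22,-4)
replace slot 3: 2·((-5)+(-22)) − (-4) = -50 → (-5,-22,-50)
replace slot 2: 2·((-5)+(-50)) − (-22) = -88 → (-5,-88,-50)

-5,-88,-50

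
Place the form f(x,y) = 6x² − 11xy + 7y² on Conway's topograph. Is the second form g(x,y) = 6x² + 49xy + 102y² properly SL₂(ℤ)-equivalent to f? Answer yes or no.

D₁ = -47, D₂ = -47
f: translate: b→1 (≡-11 mod 12), so (6,-11,7)→(6,1,2)
f: flip: (6,1,2)→(2,-1,6)
f: reduced (well bottom): (2,-1,6) with a≤c, −a<b≤a
g: translate: b→1 (≡49 mod 12), so (6,49,102)→(6,1,2)
g: flip: (6,1,2)→(2,-1,6)
g: reduced (well bottom): (2,-1,6) with a≤c, −a<b≤a
reduced forms (2, -1, 6) vs (2, -1, 6) ⇒ equivalent

yes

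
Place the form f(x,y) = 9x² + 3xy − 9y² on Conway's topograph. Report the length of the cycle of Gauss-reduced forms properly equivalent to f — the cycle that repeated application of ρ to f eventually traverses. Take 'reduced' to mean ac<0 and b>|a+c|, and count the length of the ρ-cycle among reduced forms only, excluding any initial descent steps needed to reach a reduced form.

D = 333, ⌊√D⌋ = 18
river: ρ → (-9,15,3)
river: ρ → (3,15,-9)
river: ρ → (-9,3,9)
river: ρ → (9,15,-3)
river: ρ → (-3,15,9)
river: ρ → (9,3,-9)
ρ-cycle length = 6 (tail of 0 descent steps not counted)

6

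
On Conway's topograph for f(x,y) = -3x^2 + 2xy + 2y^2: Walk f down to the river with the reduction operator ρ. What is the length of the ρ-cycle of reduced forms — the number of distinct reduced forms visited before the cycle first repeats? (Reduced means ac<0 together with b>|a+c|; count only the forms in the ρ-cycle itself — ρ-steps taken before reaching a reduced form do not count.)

D = 28, ⌊√D⌋ = 5
river: ρ → (2,2,-3)
river: ρ → (-3,4,1)
river: ρ → (1,4,-3)
river: ρ → (-3,2,2)
ρ-cycle length = 4 (tail of 0 descent steps not counted)

4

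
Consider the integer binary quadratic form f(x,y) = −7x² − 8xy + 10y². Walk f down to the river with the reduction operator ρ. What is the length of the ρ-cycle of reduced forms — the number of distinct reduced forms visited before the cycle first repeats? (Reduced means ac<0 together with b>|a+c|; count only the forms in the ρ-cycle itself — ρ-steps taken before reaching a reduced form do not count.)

D = 344, ⌊√D⌋ = 18
descent: ρ → (10,8,-7)  [lands on river]
river: ρ → (-7,6,11)
river: ρ → (11,16,-2)
river: ρ → (-2,16,11)
river: ρ → (11,6,-7)
river: ρ → (-7,8,10)
river: ρ → (10,12,-5)
river: ρ → (-5,18,1)
river: ρ → (1,18,-5)
river: ρ → (-5,12,10)
ρ-cycle length = 10 (tail of 1 descent step not counted)

10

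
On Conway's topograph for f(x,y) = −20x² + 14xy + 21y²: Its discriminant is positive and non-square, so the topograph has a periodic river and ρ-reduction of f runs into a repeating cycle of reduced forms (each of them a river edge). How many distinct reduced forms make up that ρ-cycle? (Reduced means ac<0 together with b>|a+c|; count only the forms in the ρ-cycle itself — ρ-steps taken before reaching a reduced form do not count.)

D = 1876, ⌊√D⌋ = 43
river: ρ → (21,28,-13)
river: ρ → (-13,24,25)
river: ρ → (25,26,-12)
river: ρ → (-12,22,29)
river: ρ → (29,36,-5)
river: ρ → (-5,34,36)
river: ρ → (36,38,-3)
river: ρ → (-3,40,23)
river: ρ → (23,6,-20)
river: ρ → (-20,34,9)
river: ρ → (9,38,-12)
river: ρ → (-12,34,15)
river: ρ → (15,26,-20)
river: ρ → (-20,14,21)
ρ-cycle length = 14 (tail of 0 descent steps not counted)

14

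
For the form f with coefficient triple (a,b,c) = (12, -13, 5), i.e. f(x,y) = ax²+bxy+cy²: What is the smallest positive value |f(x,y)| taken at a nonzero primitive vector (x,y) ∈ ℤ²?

translate: b→11 (≡-13 mod 24), so (12,-13,5)→(12,11,4)
flip: (12,11,4)→(4,-11,12)
translate: b→-3 (≡-11 mod 8), so (4,-11,12)→(4,-3,5)
reduced (well bottom): (4,-3,5) with a≤c, −a<b≤a
well minimum = a = 4

4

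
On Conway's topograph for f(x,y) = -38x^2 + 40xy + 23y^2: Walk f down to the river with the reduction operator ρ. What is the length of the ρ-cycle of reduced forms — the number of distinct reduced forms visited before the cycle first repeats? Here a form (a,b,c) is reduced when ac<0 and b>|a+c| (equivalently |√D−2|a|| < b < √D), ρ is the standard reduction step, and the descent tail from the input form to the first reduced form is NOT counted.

D = 5096, ⌊√D⌋ = 71
river: ρ → (23,52,-26)
river: ρ → (-26,52,23)
river: ρ → (23,40,-38)
river: ρ → (-38,36,25)
river: ρ → (25,64,-10)
river: ρ → (-10,56,49)
river: ρ → (49,42,-17)
river: ρ → (-17,60,22)
river: ρ → (22,28,-49)
river: ρ → (-49,70,1)
river: ρ → (1,70,-49)
river: ρ → (-49,28,22)
river: ρ → (22,60,-17)
river: ρ → (-17,42,49)
river: ρ → (49,56,-10)
river: ρ → (-10,64,25)
river: ρ → (25,36,-38)
river: ρ → (-38,40,23)
ρ-cycle length = 18 (tail of 0 descent steps not counted)

18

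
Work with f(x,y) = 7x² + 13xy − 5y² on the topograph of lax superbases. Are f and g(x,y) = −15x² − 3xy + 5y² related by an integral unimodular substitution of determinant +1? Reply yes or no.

D₁ = 309, D₂ = 309
river cycle of f (length 6): (-5, 17, 1), (1, 17, -5), (-5, 13, 7), (7, 15, -3), (-3, 15, 7), (7, 13, -5)
river cycle of g (length 6): (5, 13, -7), (-7, 15, 3), (3, 15, -7), (-7, 13, 5), (5, 17, -1), (-1, 17, 5)
cycles differ ⇒ inequivalent

no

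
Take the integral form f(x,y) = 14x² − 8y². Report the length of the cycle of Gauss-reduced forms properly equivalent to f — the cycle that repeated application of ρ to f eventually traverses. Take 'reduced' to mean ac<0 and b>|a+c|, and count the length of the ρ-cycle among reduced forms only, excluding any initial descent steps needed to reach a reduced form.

D = 448, ⌊√D⌋ = 21
descent: ρ → (-8,16,6)  [lands on river]
river: ρ → (6,20,-2)
river: ρ → (-2,20,6)
river: ρ → (6,16,-8)
ρ-cycle length = 4 (tail of 1 descent step not counted)

4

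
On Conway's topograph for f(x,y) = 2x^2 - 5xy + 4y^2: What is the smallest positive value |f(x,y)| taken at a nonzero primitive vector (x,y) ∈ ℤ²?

translate: b→-1 (≡-5 mod 4), so (2,-5,4)→(2,-1,1)
flip: (2,-1,1)→(1,1,2)
reduced (well bottom): (1,1,2) with a≤c, −a<b≤a
well minimum = a = 1

1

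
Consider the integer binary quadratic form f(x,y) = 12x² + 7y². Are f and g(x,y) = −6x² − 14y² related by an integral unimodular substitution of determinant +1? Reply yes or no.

D₁ = -336, D₂ = -336
f: flip: (12,0,7)→(7,0,12)
f: reduced (well bottom): (7,0,12) with a≤c, −a<b≤a
g is negative-definite; reduce −g:
−g: reduced (well bottom): (6,0,14) with a≤c, −a<b≤a
flip sign back: reduced form of g is (-6,0,-14)
reduced forms (7, 0, 12) vs (-6, 0, -14) ⇒ inequivalent

no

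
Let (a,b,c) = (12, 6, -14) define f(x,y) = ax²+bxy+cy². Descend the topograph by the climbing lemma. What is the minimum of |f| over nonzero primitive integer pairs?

river: ρ → (-14,22,4)
river: ρ → (4,26,-2)
river: ρ → (-2,26,4)
river: ρ → (4,22,-14)
river: ρ → (-14,6,12)
river: ρ → (12,18,-8)
river: ρ → (-8,14,16)
river: ρ → (16,18,-6)
river: ρ → (-6,18,16)
river: ρ → (16,14,-8)
river: ρ → (-8,18,12)
river: ρ → (12,6,-14)
closes: descent 0, river 12
min |a| on river = 2

2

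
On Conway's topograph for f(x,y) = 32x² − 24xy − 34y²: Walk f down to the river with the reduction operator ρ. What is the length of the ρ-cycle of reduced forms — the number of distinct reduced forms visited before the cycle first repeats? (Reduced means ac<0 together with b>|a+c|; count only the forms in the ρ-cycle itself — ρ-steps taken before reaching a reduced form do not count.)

D = 4928, ⌊√D⌋ = 70
descent: ρ → (-34,24,32)  [lands on river]
river: ρ → (32,40,-26)
river: ρ → (-26,64,8)
river: ρ → (8,64,-26)
river: ρ → (-26,40,32)
river: ρ → (32,24,-34)
river: ρ → (-34,44,22)
river: ρ → (22,44,-34)
ρ-cycle length = 8 (tail of 1 descent step not counted)

8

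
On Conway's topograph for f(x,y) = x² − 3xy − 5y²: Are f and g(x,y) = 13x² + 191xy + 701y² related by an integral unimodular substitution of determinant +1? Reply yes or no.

D₁ = 29, D₂ = 29
river cycle of f (length 2): (1, 5, -1), (-1, 5, 1)
river cycle of g (length 2): (1, 5, -1), (-1, 5, 1)
cycles coincide ⇒ equivalent

yes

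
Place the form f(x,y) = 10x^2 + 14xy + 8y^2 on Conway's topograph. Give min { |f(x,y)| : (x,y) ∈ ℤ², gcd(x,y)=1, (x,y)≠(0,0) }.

translate: b→-6 (≡14 mod 20), so (10,14,8)→(10,-6,4)
flip: (10,-6,4)→(4,6,10)
translate: b→-2 (≡6 mod 8), so (4,6,10)→(4,-2,8)
reduced (well bottom): (4,-2,8) with a≤c, −a<b≤a
well minimum = a = 4

4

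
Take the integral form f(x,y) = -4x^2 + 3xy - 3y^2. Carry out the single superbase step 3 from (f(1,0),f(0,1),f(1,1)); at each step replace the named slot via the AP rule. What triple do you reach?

start (-4,-3,-4) = (f(1,0),f(0,1),f(1,1))
replace slot 3: 2·((-4)+(-3)) − (-4) = -10 → (-4,-3,-10)

-4,-3,-10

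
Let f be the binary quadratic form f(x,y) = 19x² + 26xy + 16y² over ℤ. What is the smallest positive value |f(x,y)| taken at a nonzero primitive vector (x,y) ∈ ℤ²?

translate: b→-12 (≡26 mod 38), so (19,26,16)→(19,-12,9)
flip: (19,-12,9)→(9,12,19)
translate: b→-6 (≡12 mod 18), so (9,12,19)→(9,-6,16)
reduced (well bottom): (9,-6,16) with a≤c, −a<b≤a
well minimum = a = 9

9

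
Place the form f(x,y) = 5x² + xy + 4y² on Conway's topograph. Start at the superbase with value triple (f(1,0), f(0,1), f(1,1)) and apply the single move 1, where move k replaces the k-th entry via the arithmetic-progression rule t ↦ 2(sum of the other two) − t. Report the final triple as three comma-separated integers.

start (5,4,10) = (f(1,0),f(0,1),f(1,1))
replace slot 1: 2·(4+10) − 5 = 23 → (23,4,10)

23,4,10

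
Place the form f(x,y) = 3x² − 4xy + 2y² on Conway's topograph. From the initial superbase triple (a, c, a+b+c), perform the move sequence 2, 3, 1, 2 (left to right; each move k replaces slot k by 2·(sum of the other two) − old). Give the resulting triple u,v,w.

start (3,2,1) = (f(1,0),f(0,1),f(1,1))
replace slot 2: 2·(3+1) − 2 = 6 → (3,6,1)
replace slot 3: 2·(3+6) − 1 = 17 → (3,6,17)
replace slot 1: 2·(6+17) − 3 = 43 → (43,6,17)
replace slot 2: 2·(43+17) − 6 = 114 → (43,114,17)

43,114,17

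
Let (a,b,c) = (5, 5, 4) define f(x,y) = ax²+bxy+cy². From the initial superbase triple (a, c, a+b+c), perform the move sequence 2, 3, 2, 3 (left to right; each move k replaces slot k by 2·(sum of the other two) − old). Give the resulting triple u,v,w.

start (5,4,14) = (f(1,0),f(0,1),f(1,1))
replace slot 2: 2·(5+14) − 4 = 34 → (5,34,14)
replace slot 3: 2·(5+34) − 14 = 64 → (5,34,64)
replace slot 2: 2·(5+64) − 34 = 104 → (5,104,64)
replace slot 3: 2·(5+104) − 64 = 154 → (5,104,154)

5,104,154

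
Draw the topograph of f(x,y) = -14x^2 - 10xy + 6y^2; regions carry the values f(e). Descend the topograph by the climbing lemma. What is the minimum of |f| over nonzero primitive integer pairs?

descent: ρ → (6,10,-14)  [lands on river]
river: ρ → (-14,18,2)
river: ρ → (2,18,-14)
river: ρ → (-14,10,6)
river: ρ → (6,14,-10)
river: ρ → (-10,6,10)
river: ρ → (10,14,-6)
river: ρ → (-6,10,14)
river: ρ → (14,18,-2)
river: ρ → (-2,18,14)
river: ρ → (14,10,-6)
river: ρ → (-6,14,10)
river: ρ → (10,6,-10)
river: ρ → (-10,14,6)
closes: descent 1, river 14
min |a| on river = 2

2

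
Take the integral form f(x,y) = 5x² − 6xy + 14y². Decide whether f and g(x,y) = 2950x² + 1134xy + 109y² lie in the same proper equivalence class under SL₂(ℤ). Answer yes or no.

D₁ = -244, D₂ = -244
f: translate: b→4 (≡-6 mod 10), so (5,-6,14)→(5,4,13)
f: reduced (well bottom): (5,4,13) with a≤c, −a<b≤a
g: flip: (2950,1134,109)→(109,-1134,2950)
g: translate: b→-44 (≡-1134 mod 218), so (109,-1134,2950)→(109,-44,5)
g: flip: (109,-44,5)→(5,44,109)
g: translate: b→4 (≡44 mod 10), so (5,44,109)→(5,4,13)
g: reduced (well bottom): (5,4,13) with a≤c, −a<b≤a
reduced forms (5, 4, 13) vs (5, 4, 13) ⇒ equivalent

yes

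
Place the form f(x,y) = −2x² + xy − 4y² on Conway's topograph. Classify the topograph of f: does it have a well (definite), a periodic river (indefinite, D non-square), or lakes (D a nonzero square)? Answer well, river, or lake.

D = b²−4ac = 1² − 4·(-2)·(-4) = -31
D < 0 ⇒ definite ⇒ every region one sign ⇒ single well

well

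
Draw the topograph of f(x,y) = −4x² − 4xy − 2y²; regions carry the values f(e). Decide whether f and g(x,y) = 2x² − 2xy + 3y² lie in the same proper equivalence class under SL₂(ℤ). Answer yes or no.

D₁ = -16, D₂ = -20
discriminants differ ⇒ not SL₂(ℤ)-equivalent

no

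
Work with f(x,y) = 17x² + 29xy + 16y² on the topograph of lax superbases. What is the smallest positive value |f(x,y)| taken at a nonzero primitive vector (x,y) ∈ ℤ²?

translate: b→-5 (≡29 mod 34), so (17,29,16)→(17,-5,4)
flip: (17,-5,4)→(4,5,17)
translate: b→-3 (≡5 mod 8), so (4,5,17)→(4,-3,16)
reduced (well bottom): (4,-3,16) with a≤c, −a<b≤a
well minimum = a = 4

4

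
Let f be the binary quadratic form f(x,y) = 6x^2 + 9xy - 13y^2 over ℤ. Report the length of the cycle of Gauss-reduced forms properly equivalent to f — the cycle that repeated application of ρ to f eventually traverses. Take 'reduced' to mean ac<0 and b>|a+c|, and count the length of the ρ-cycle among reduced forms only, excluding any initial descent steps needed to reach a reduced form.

D = 393, ⌊√D⌋ = 19
river: ρ → (-13,17,2)
river: ρ → (2,19,-4)
river: ρ → (-4,13,14)
river: ρ → (14,15,-3)
river: ρ → (-3,15,14)
river: ρ → (14,13,-4)
river: ρ → (-4,19,2)
river: ρ → (2,17,-13)
river: ρ → (-13,9,6)
river: ρ → (6,15,-7)
river: ρ → (-7,13,8)
river: ρ → (8,19,-1)
river: ρ → (-1,19,8)
river: ρ → (8,13,-7)
river: ρ → (-7,15,6)
river: ρ → (6,9,-13)
ρ-cycle length = 16 (tail of 0 descent steps not counted)

16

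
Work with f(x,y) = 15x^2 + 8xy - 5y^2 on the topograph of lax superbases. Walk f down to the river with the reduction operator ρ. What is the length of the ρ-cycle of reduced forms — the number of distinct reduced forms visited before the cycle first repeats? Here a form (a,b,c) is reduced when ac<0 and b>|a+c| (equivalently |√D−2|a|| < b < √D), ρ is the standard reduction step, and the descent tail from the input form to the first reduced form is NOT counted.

D = 364, ⌊√D⌋ = 19
descent: ρ → (-5,12,11)  [lands on river]
river: ρ → (11,10,-6)
river: ρ → (-6,14,7)
river: ρ → (7,14,-6)
river: ρ → (-6,10,11)
river: ρ → (11,12,-5)
river: ρ → (-5,18,2)
river: ρ → (2,18,-5)
ρ-cycle length = 8 (tail of 1 descent step not counted)

8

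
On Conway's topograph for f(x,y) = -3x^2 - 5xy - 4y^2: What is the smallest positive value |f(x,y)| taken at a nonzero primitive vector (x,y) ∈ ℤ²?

translate: b→-1 (≡5 mod 6), so (3,5,4)→(3,-1,2)
flip: (3,-1,2)→(2,1,3)
reduced (well bottom): (2,1,3) with a≤c, −a<b≤a
well minimum |f| = |-2| = 2 (negative-definite)

2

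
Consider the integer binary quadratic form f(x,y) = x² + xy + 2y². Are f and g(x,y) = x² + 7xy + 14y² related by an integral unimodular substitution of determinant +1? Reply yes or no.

D₁ = -7, D₂ = -7
f: reduced (well bottom): (1,1,2) with a≤c, −a<b≤a
g: translate: b→1 (≡7 mod 2), so (1,7,14)→(1,1,2)
g: reduced (well bottom): (1,1,2) with a≤c, −a<b≤a
reduced forms (1, 1, 2) vs (1, 1, 2) ⇒ equivalent

yes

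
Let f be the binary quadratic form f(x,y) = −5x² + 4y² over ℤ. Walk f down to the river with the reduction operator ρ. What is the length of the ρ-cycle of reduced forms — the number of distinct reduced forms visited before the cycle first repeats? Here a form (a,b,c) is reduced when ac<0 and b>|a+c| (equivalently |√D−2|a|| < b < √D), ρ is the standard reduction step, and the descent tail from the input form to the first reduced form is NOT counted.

D = 80, ⌊√D⌋ = 8
descent: ρ → (4,8,-1)  [lands on river]
river: ρ → (-1,8,4)
ρ-cycle length = 2 (tail of 1 descent step not counted)

2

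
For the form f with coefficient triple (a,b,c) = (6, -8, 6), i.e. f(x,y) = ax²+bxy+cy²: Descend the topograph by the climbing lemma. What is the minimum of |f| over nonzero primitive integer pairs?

translate: b→4 (≡-8 mod 12), so (6,-8,6)→(6,4,4)
flip: (6,4,4)→(4,-4,6)
translate: b→4 (≡-4 mod 8), so (4,-4,6)→(4,4,6)
reduced (well bottom): (4,4,6) with a≤c, −a<b≤a
well minimum = a = 4

4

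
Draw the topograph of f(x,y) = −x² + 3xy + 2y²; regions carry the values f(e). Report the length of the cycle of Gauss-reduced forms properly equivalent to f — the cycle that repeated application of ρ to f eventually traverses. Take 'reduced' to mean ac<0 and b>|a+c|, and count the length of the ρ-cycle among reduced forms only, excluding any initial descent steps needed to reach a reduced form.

D = 17, ⌊√D⌋ = 4
river: ρ → (2,1,-2)
river: ρ → (-2,3,1)
river: ρ → (1,3,-2)
river: ρ → (-2,1,2)
river: ρ → (2,3,-1)
river: ρ → (-1,3,2)
ρ-cycle length = 6 (tail of 0 descent steps not counted)

6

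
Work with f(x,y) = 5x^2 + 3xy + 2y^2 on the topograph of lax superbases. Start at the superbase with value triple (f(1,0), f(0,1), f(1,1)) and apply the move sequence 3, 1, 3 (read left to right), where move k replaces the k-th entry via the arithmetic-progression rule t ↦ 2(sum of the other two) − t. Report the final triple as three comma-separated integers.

start (5,2,10) = (f(1,0),f(0,1),f(1,1))
replace slot 3: 2·(5+2) − 10 = 4 → (5,2,4)
replace slot 1: 2·(2+4) − 5 = 7 → (7,2,4)
replace slot 3: 2·(7+2) − 4 = 14 → (7,2,14)

7,2,14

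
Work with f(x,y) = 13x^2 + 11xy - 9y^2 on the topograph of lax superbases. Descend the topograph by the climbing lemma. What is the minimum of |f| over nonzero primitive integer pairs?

river: ρ → (-9,7,15)
river: ρ → (15,23,-1)
river: ρ → (-1,23,15)
river: ρ → (15,7,-9)
river: ρ → (-9,11,13)
river: ρ → (13,15,-7)
river: ρ → (-7,13,15)
river: ρ → (15,17,-5)
river: ρ → (-5,23,3)
river: ρ → (3,19,-19)
river: ρ → (-19,19,3)
river: ρ → (3,23,-5)
river: ρ → (-5,17,15)
river: ρ → (15,13,-7)
river: ρ → (-7,15,13)
river: ρ → (13,11,-9)
closes: descent 0, river 16
min |a| on river = 1

1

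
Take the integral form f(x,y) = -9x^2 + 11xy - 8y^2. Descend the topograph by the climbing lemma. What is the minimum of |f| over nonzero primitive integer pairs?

translate: b→7 (≡-11 mod 18), so (9,-11,8)→(9,7,6)
flip: (9,7,6)→(6,-7,9)
translate: b→5 (≡-7 mod 12), so (6,-7,9)→(6,5,8)
reduced (well bottom): (6,5,8) with a≤c, −a<b≤a
well minimum |f| = |-6| = 6 (negative-definite)

6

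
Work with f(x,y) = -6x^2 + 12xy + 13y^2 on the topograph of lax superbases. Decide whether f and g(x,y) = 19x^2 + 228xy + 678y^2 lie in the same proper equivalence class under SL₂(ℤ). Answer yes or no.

D₁ = 456, D₂ = 456
river cycle of f (length 10): (13, 14, -5), (-5, 16, 10), (10, 4, -11), (-11, 18, 3), (3, 18, -11), (-11, 4, 10), (10, 16, -5), (-5, 14, 13), (13, 12, -6), (-6, 12, 13)
river cycle of g (length 10): (-6, 12, 13), (13, 14, -5), (-5, 16, 10), (10, 4, -11), (-11, 18, 3), (3, 18, -11), (-11, 4, 10), (10, 16, -5), (-5, 14, 13), (13, 12, -6)
cycles coincide ⇒ equivalent

yes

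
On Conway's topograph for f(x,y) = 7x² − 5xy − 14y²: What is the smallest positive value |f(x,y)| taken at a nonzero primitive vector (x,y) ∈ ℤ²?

descent: ρ → (-14,5,7)
descent: ρ → (7,9,-12)  [lands on river]
river: ρ → (-12,15,4)
river: ρ → (4,17,-8)
river: ρ → (-8,15,6)
river: ρ → (6,9,-14)
river: ρ → (-14,19,1)
river: ρ → (1,19,-14)
river: ρ → (-14,9,6)
river: ρ → (6,15,-8)
river: ρ → (-8,17,4)
river: ρ → (4,15,-12)
river: ρ → (-12,9,7)
river: ρ → (7,19,-2)
river: ρ → (-2,17,16)
river: ρ → (16,15,-3)
river: ρ → (-3,15,16)
river: ρ → (16,17,-2)
river: ρ → (-2,19,7)
closes: descent 2, river 18
min |a| on river = 1

1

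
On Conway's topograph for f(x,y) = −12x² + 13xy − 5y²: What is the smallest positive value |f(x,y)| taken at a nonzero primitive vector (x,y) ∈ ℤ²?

translate: b→11 (≡-13 mod 24), so (12,-13,5)→(12,11,4)
flip: (12,11,4)→(4,-11,12)
translate: b→-3 (≡-11 mod 8), so (4,-11,12)→(4,-3,5)
reduced (well bottom): (4,-3,5) with a≤c, −a<b≤a
well minimum |f| = |-4| = 4 (negative-definite)

4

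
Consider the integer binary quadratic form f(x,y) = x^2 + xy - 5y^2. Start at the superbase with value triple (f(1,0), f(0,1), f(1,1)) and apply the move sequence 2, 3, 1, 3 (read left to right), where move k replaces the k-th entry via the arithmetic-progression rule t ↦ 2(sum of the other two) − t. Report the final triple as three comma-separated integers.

start (1,-5,-3) = (f(1,0),f(0,1),f(1,1))
replace slot 2: 2·(1+(-3)) − (-5) = 1 → (1,1,-3)
replace slot 3: 2·(1+1) − (-3) = 7 → (1,1,7)
replace slot 1: 2·(1+7) − 1 = 15 → (15,1,7)
replace slot 3: 2·(15+1) − 7 = 25 → (15,1,25)

15,1,25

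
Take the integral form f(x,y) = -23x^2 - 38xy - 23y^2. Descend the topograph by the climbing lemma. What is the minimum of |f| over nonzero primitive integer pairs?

translate: b→-8 (≡38 mod 46), so (23,38,23)→(23,-8,8)
flip: (23,-8,8)→(8,8,23)
reduced (well bottom): (8,8,23) with a≤c, −a<b≤a
well minimum |f| = |-8| = 8 (negative-definite)

8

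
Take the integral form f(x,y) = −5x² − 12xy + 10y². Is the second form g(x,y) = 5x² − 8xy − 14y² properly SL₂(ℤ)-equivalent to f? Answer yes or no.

D₁ = 344, D₂ = 344
river cycle of f (length 10): (10, 12, -5), (-5, 18, 1), (1, 18, -5), (-5, 12, 10), (10, 8, -7), (-7, 6, 11), (11, 16, -2), (-2, 16, 11), (11, 6, -7), (-7, 8, 10)
river cycle of g (length 10): (5, 12, -10), (-10, 8, 7), (7, 6, -11), (-11, 16, 2), (2, 16, -11), (-11, 6, 7), (7, 8, -10), (-10, 12, 5), (5, 18, -1), (-1, 18, 5)
cycles differ ⇒ inequivalent

no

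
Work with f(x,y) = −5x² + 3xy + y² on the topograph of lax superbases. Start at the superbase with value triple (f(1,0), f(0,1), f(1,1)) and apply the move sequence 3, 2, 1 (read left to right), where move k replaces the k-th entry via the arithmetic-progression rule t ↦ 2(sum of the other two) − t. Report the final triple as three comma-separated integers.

start (-5,1,-1) = (f(1,0),f(0,1),f(1,1))
replace slot 3: 2·((-5)+1) − (-1) = -7 → (-5,1,-7)
replace slot 2: 2·((-5)+(-7)) − 1 = -25 → (-5,-25,-7)
replace slot 1: 2·((-25)+(-7)) − (-5) = -59 → (-59,-25,-7)

-59,-25,-7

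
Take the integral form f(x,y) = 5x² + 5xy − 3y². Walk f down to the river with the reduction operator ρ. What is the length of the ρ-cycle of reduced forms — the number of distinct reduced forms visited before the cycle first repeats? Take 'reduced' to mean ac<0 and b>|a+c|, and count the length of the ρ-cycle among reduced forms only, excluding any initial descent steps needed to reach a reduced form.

D = 85, ⌊√D⌋ = 9
river: ρ → (-3,7,3)
river: ρ → (3,5,-5)
river: ρ → (-5,5,3)
river: ρ → (3,7,-3)
river: ρ → (-3,5,5)
river: ρ → (5,5,-3)
ρ-cycle length = 6 (tail of 0 descent steps not counted)

6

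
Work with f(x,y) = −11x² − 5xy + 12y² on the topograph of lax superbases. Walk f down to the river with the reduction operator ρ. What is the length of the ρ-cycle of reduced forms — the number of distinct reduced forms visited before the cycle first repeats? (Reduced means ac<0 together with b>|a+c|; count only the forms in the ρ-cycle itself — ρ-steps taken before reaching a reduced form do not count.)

D = 553, ⌊√D⌋ = 23
descent: ρ → (12,5,-11)  [lands on river]
river: ρ → (-11,17,6)
river: ρ → (6,19,-8)
river: ρ → (-8,13,12)
river: ρ → (12,11,-9)
river: ρ → (-9,7,14)
river: ρ → (14,21,-2)
river: ρ → (-2,23,3)
river: ρ → (3,19,-16)
river: ρ → (-16,13,6)
river: ρ → (6,23,-1)
river: ρ → (-1,23,6)
river: ρ → (6,13,-16)
river: ρ → (-16,19,3)
river: ρ → (3,23,-2)
river: ρ → (-2,21,14)
river: ρ → (14,7,-9)
river: ρ → (-9,11,12)
river: ρ → (12,13,-8)
river: ρ → (-8,19,6)
river: ρ → (6,17,-11)
river: ρ → (-11,5,12)
river: ρ → (12,19,-4)
river: ρ → (-4,21,7)
river: ρ → (7,21,-4)
river: ρ → (-4,19,12)
ρ-cycle length = 26 (tail of 1 descent step not counted)

26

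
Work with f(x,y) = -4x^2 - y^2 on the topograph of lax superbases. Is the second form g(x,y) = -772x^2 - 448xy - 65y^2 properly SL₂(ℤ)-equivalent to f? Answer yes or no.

D₁ = -16, D₂ = -16
f is negative-definite; reduce −f:
−f: flip: (4,0,1)→(1,0,4)
−f: reduced (well bottom): (1,0,4) with a≤c, −a<b≤a
flip sign back: reduced form of f is (-1,0,-4)
g is negative-definite; reduce −g:
−g: flip: (772,448,65)→(65,-448,772)
−g: translate: b→-58 (≡-448 mod 130), so (65,-448,772)→(65,-58,13)
−g: flip: (65,-58,13)→(13,58,65)
−g: translate: b→6 (≡58 mod 26), so (13,58,65)→(13,6,1)
−g: flip: (13,6,1)→(1,-6,13)
−g: translate: b→0 (≡-6 mod 2), so (1,-6,13)→(1,0,4)
−g: reduced (well bottom): (1,0,4) with a≤c, −a<b≤a
flip sign back: reduced form of g is (-1,0,-4)
reduced forms (-1, 0, -4) vs (-1, 0, -4) ⇒ equivalent

yes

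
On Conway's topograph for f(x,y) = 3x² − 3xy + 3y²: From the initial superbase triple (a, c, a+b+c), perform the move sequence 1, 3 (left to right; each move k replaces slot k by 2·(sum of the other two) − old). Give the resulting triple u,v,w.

start (3,3,3) = (f(1,0),f(0,1),f(1,1))
replace slot 1: 2·(3+3) − 3 = 9 → (9,3,3)
replace slot 3: 2·(9+3) − 3 = 21 → (9,3,21)

9,3,21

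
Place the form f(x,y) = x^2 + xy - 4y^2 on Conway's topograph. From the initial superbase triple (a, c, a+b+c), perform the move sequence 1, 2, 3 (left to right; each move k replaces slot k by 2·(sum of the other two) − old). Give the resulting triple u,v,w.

start (1,-4,-2) = (f(1,0),f(0,1),f(1,1))
replace slot 1: 2·((-4)+(-2)) − 1 = -13 → (-13,-4,-2)
replace slot 2: 2·((-13)+(-2)) − (-4) = -26 → (-13,-26,-2)
replace slot 3: 2·((-13)+(-26)) − (-2) = -76 → (-13,-26,-76)

-13,-26,-76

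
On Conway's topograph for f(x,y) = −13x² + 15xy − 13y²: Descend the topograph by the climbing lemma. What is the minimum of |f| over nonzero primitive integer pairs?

translate: b→11 (≡-15 mod 26), so (13,-15,13)→(13,11,11)
flip: (13,11,11)→(11,-11,13)
translate: b→11 (≡-11 mod 22), so (11,-11,13)→(11,11,13)
reduced (well bottom): (11,11,13) with a≤c, −a<b≤a
well minimum |f| = |-11| = 11 (negative-definite)

11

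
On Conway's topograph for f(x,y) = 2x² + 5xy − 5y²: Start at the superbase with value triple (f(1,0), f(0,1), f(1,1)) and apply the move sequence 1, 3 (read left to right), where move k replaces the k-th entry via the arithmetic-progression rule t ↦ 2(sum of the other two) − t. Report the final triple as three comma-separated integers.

start (2,-5,2) = (f(1,0),f(0,1),f(1,1))
replace slot 1: 2·((-5)+2) − 2 = -8 → (-8,-5,2)
replace slot 3: 2·((-8)+(-5)) − 2 = -28 → (-8,-5,-28)

-8,-5,-28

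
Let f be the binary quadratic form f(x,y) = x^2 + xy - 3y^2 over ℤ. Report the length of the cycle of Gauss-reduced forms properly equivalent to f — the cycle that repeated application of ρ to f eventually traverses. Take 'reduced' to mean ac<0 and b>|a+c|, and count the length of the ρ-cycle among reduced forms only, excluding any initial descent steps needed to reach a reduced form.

D = 13, ⌊√D⌋ = 3
descent: ρ → (-3,-1,1)
descent: ρ → (1,3,-1)  [lands on river]
river: ρ → (-1,3,1)
ρ-cycle length = 2 (tail of 2 descent steps not counted)

2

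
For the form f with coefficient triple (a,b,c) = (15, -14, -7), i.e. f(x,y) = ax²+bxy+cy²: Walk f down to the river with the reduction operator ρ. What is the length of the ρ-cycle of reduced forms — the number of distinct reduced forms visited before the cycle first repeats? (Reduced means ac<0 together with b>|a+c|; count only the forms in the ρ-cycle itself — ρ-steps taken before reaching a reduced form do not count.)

D = 616, ⌊√D⌋ = 24
descent: ρ → (-7,14,15)  [lands on river]
river: ρ → (15,16,-6)
river: ρ → (-6,20,9)
river: ρ → (9,16,-10)
river: ρ → (-10,24,1)
river: ρ → (1,24,-10)
river: ρ → (-10,16,9)
river: ρ → (9,20,-6)
river: ρ → (-6,16,15)
river: ρ → (15,14,-7)
ρ-cycle length = 10 (tail of 1 descent step not counted)

10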